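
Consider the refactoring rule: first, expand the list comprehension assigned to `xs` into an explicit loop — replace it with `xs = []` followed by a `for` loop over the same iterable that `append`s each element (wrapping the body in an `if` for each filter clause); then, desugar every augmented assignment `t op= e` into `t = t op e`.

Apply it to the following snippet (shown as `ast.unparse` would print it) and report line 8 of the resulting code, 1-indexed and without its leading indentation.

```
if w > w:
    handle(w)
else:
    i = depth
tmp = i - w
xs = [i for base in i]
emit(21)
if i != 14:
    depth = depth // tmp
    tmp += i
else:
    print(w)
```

Transformed code:
if w > w:
    handle(w)
else:
    i = depth
tmp = i - w
xs = []
for base in i:
    xs.append(i)
emit(21)
if i != 14:
    depth = depth // tmp
    tmp = tmp + i
else:
    print(w)

xs.append(i)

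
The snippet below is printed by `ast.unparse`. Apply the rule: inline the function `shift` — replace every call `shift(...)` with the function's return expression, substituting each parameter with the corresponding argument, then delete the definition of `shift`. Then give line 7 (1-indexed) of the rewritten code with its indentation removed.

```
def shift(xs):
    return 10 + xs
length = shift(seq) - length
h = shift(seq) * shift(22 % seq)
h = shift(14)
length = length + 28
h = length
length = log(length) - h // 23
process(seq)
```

Transformed code:
length = 10 + seq - length
h = (10 + seq) * (10 + 22 % seq)
h = 10 + 14
length = length + 28
h = length
length = log(length) - h // 23
process(seq)

process(seq)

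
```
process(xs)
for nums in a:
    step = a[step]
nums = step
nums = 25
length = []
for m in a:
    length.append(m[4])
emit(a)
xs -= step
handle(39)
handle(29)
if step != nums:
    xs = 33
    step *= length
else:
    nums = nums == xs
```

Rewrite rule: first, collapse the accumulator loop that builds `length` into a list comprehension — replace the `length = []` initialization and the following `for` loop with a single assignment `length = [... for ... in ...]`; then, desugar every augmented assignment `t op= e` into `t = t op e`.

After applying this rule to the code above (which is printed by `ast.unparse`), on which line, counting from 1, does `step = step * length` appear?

13

Transformed code:
process(xs)
for nums in a:
    step = a[step]
nums = step
nums = 25
length = [m[4] for m in a]
emit(a)
xs = xs - step
handle(39)
handle(29)
if step != nums:
    xs = 33
    step = step * length
else:
    nums = nums == xs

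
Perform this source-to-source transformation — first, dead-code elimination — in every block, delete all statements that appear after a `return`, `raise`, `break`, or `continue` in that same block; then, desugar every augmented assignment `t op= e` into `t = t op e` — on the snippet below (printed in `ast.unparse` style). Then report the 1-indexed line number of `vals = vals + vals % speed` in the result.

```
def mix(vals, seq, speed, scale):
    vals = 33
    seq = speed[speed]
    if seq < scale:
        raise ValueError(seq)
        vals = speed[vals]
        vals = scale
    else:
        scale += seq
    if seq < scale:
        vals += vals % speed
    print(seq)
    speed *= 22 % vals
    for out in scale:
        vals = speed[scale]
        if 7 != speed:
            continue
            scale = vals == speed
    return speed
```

Transformed code:
def mix(vals, seq, speed, scale):
    vals = 33
    seq = speed[speed]
    if seq < scale:
        raise ValueError(seq)
    else:
        scale = scale + seq
    if seq < scale:
        vals = vals + vals % speed
    print(seq)
    speed = speed * (22 % vals)
    for out in scale:
        vals = speed[scale]
        if 7 != speed:
            continue
    return speed

9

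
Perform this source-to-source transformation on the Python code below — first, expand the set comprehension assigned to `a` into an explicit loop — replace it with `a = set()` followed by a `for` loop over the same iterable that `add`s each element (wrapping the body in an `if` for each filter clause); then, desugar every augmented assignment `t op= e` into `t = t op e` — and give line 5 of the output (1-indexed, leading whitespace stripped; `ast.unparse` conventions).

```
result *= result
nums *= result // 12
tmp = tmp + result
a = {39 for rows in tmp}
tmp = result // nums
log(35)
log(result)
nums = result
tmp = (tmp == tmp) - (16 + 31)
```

Transformed code:
result = result * result
nums = nums * (result // 12)
tmp = tmp + result
a = set()
for rows in tmp:
    a.add(39)
tmp = result // nums
log(35)
log(result)
nums = result
tmp = (tmp == tmp) - (16 + 31)

for rows in tmp:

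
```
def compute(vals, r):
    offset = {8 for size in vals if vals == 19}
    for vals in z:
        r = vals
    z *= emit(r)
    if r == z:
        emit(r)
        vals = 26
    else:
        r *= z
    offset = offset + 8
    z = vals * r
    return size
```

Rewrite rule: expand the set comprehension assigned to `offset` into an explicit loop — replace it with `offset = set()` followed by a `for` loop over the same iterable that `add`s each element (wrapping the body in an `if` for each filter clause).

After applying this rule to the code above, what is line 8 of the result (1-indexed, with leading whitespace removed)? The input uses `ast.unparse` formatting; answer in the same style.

Transformed code:
def compute(vals, r):
    offset = set()
    for size in vals:
        if vals == 19:
            offset.add(8)
    for vals in z:
        r = vals
    z *= emit(r)
    if r == z:
        emit(r)
        vals = 26
    else:
        r *= z
    offset = offset + 8
    z = vals * r
    return size

z *= emit(r)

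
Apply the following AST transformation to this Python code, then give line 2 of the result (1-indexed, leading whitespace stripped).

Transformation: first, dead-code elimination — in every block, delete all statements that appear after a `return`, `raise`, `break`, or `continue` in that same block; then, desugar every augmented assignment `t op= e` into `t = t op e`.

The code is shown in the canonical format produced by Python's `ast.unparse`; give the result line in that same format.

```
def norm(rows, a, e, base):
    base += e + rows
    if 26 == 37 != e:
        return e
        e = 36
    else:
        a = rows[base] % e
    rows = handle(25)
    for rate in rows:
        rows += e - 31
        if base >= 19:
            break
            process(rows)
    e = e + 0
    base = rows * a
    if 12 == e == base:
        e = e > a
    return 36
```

Transformed code:
def norm(rows, a, e, base):
    base = base + (e + rows)
    if 26 == 37 != e:
        return e
    else:
        a = rows[base] % e
    rows = handle(25)
    for rate in rows:
        rows = rows + (e - 31)
        if base >= 19:
            break
    e = e + 0
    base = rows * a
    if 12 == e == base:
        e = e > a
    return 36

base = base + (e + rows)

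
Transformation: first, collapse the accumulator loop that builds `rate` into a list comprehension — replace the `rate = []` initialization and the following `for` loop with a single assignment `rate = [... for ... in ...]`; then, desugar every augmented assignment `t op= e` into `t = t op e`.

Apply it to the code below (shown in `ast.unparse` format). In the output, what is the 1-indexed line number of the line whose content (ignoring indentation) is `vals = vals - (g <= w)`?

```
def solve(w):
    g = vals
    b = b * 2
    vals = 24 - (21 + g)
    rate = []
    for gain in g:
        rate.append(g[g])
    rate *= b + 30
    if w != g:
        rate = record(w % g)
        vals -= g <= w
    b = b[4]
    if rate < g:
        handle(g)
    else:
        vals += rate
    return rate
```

9

Transformed code:
def solve(w):
    g = vals
    b = b * 2
    vals = 24 - (21 + g)
    rate = [g[g] for gain in g]
    rate = rate * (b + 30)
    if w != g:
        rate = record(w % g)
        vals = vals - (g <= w)
    b = b[4]
    if rate < g:
        handle(g)
    else:
        vals = vals + rate
    return rate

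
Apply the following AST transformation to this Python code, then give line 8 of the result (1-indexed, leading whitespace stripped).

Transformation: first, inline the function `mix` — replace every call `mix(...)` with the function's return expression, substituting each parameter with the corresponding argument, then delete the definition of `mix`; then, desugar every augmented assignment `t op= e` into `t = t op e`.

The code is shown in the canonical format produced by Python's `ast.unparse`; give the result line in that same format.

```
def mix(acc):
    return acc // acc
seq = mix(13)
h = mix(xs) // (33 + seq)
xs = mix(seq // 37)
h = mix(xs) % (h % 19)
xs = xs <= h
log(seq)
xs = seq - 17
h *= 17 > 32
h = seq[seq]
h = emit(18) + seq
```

h = h * (17 > 32)

Transformed code:
seq = 13 // 13
h = xs // xs // (33 + seq)
xs = seq // 37 // (seq // 37)
h = xs // xs % (h % 19)
xs = xs <= h
log(seq)
xs = seq - 17
h = h * (17 > 32)
h = seq[seq]
h = emit(18) + seq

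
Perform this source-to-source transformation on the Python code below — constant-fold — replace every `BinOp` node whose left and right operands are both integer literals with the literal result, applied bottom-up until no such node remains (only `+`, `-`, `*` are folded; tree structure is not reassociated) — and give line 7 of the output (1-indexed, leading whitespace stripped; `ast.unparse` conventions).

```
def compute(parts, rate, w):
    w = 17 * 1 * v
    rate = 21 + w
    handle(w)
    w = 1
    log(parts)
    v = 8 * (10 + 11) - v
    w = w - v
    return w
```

v = 168 - v

Transformed code:
def compute(parts, rate, w):
    w = 17 * v
    rate = 21 + w
    handle(w)
    w = 1
    log(parts)
    v = 168 - v
    w = w - v
    return w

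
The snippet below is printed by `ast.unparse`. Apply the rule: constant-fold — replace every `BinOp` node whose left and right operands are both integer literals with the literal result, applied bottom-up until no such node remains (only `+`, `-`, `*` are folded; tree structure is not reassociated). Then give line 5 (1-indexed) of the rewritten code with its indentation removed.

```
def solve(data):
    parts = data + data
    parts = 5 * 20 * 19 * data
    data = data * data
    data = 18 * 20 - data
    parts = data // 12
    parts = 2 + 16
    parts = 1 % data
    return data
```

data = 360 - data

Transformed code:
def solve(data):
    parts = data + data
    parts = 1900 * data
    data = data * data
    data = 360 - data
    parts = data // 12
    parts = 18
    parts = 1 % data
    return data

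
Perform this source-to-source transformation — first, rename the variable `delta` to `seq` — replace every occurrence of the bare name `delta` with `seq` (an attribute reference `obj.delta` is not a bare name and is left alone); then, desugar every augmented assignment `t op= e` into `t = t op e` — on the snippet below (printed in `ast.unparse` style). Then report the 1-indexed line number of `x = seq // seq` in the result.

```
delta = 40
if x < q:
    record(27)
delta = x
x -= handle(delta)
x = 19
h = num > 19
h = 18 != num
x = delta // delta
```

Transformed code:
seq = 40
if x < q:
    record(27)
seq = x
x = x - handle(seq)
x = 19
h = num > 19
h = 18 != num
x = seq // seq

9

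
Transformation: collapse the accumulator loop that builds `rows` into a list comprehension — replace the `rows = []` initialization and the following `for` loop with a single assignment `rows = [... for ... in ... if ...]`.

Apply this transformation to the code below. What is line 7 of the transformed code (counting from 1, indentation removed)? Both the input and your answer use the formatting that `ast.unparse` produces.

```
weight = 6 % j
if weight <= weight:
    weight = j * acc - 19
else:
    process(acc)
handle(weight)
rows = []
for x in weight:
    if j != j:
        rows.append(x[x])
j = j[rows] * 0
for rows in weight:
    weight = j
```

Transformed code:
weight = 6 % j
if weight <= weight:
    weight = j * acc - 19
else:
    process(acc)
handle(weight)
rows = [x[x] for x in weight if j != j]
j = j[rows] * 0
for rows in weight:
    weight = j

rows = [x[x] for x in weight if j != j]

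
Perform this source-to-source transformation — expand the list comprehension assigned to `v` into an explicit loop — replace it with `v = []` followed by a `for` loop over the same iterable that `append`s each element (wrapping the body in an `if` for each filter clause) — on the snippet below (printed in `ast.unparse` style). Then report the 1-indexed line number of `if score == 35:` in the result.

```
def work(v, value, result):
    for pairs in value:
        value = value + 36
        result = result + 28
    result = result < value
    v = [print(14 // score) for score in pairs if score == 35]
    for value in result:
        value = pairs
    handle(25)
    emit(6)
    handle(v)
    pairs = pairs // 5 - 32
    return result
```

Transformed code:
def work(v, value, result):
    for pairs in value:
        value = value + 36
        result = result + 28
    result = result < value
    v = []
    for score in pairs:
        if score == 35:
            v.append(print(14 // score))
    for value in result:
        value = pairs
    handle(25)
    emit(6)
    handle(v)
    pairs = pairs // 5 - 32
    return result

8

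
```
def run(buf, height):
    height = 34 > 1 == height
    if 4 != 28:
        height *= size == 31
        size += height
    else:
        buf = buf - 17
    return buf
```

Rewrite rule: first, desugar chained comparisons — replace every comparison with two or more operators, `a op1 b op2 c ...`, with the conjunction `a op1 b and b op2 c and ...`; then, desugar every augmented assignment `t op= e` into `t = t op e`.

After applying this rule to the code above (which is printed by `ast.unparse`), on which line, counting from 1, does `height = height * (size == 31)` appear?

4

Transformed code:
def run(buf, height):
    height = 34 > 1 and 1 == height
    if 4 != 28:
        height = height * (size == 31)
        size = size + height
    else:
        buf = buf - 17
    return buf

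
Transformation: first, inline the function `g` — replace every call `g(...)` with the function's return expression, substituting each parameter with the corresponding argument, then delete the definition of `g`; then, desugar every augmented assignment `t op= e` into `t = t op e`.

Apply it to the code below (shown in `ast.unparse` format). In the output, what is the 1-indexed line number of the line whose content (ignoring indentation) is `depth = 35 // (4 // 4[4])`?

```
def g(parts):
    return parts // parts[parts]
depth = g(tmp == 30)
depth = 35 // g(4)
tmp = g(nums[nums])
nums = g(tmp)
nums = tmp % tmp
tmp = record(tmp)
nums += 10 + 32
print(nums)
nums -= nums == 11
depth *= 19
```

2

Transformed code:
depth = (tmp == 30) // (tmp == 30)[tmp == 30]
depth = 35 // (4 // 4[4])
tmp = nums[nums] // nums[nums][nums[nums]]
nums = tmp // tmp[tmp]
nums = tmp % tmp
tmp = record(tmp)
nums = nums + (10 + 32)
print(nums)
nums = nums - (nums == 11)
depth = depth * 19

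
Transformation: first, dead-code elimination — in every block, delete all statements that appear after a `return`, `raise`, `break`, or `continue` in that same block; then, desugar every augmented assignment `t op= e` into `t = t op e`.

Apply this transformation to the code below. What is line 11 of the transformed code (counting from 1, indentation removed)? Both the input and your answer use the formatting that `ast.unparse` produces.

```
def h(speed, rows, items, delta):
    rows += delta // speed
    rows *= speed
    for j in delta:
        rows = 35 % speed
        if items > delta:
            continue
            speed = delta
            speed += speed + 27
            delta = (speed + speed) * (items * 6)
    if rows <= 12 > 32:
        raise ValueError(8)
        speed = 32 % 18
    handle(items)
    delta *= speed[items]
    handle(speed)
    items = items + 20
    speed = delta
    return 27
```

delta = delta * speed[items]

Transformed code:
def h(speed, rows, items, delta):
    rows = rows + delta // speed
    rows = rows * speed
    for j in delta:
        rows = 35 % speed
        if items > delta:
            continue
    if rows <= 12 > 32:
        raise ValueError(8)
    handle(items)
    delta = delta * speed[items]
    handle(speed)
    items = items + 20
    speed = delta
    return 27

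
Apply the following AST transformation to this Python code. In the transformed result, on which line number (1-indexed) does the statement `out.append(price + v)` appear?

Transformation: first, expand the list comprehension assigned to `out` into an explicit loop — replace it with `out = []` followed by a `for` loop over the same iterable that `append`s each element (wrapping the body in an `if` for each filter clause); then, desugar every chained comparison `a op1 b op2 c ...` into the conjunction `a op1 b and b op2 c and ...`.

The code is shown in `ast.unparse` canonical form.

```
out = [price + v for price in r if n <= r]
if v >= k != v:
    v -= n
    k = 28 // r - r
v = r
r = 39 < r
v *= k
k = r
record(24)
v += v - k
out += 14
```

4

Transformed code:
out = []
for price in r:
    if n <= r:
        out.append(price + v)
if v >= k and k != v:
    v -= n
    k = 28 // r - r
v = r
r = 39 < r
v *= k
k = r
record(24)
v += v - k
out += 14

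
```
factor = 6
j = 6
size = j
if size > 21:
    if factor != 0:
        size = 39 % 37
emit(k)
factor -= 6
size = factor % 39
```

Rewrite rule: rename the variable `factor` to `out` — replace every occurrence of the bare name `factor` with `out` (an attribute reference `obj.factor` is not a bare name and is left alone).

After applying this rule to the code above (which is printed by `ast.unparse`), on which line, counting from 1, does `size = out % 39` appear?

Transformed code:
out = 6
j = 6
size = j
if size > 21:
    if out != 0:
        size = 39 % 37
emit(k)
out -= 6
size = out % 39

9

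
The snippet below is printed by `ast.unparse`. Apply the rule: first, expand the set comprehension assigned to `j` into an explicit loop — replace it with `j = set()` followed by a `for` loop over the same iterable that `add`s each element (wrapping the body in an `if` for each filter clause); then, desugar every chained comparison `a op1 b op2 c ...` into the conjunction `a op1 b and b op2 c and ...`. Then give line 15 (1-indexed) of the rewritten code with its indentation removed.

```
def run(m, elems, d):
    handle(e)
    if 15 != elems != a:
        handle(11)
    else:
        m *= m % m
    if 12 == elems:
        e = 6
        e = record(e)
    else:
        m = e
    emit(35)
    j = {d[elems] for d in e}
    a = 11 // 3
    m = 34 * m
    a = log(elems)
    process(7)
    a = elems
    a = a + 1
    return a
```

Transformed code:
def run(m, elems, d):
    handle(e)
    if 15 != elems and elems != a:
        handle(11)
    else:
        m *= m % m
    if 12 == elems:
        e = 6
        e = record(e)
    else:
        m = e
    emit(35)
    j = set()
    for d in e:
        j.add(d[elems])
    a = 11 // 3
    m = 34 * m
    a = log(elems)
    process(7)
    a = elems
    a = a + 1
    return a

j.add(d[elems])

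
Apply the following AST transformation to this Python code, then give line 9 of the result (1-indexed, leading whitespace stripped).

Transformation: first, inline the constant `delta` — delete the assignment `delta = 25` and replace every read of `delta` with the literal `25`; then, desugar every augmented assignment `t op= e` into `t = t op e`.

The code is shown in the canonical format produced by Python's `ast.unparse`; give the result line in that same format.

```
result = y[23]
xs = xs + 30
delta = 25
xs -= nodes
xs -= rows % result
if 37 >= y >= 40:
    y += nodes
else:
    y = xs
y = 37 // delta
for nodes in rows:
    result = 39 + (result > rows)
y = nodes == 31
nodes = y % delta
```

Transformed code:
result = y[23]
xs = xs + 30
xs = xs - nodes
xs = xs - rows % result
if 37 >= y >= 40:
    y = y + nodes
else:
    y = xs
y = 37 // 25
for nodes in rows:
    result = 39 + (result > rows)
y = nodes == 31
nodes = y % 25

y = 37 // 25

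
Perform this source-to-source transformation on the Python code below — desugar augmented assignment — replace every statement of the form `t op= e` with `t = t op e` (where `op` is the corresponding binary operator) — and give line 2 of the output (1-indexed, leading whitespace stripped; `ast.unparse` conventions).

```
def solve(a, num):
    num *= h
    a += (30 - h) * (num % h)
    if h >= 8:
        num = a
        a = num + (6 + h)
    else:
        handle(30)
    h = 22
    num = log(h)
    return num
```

Transformed code:
def solve(a, num):
    num = num * h
    a = a + (30 - h) * (num % h)
    if h >= 8:
        num = a
        a = num + (6 + h)
    else:
        handle(30)
    h = 22
    num = log(h)
    return num

num = num * h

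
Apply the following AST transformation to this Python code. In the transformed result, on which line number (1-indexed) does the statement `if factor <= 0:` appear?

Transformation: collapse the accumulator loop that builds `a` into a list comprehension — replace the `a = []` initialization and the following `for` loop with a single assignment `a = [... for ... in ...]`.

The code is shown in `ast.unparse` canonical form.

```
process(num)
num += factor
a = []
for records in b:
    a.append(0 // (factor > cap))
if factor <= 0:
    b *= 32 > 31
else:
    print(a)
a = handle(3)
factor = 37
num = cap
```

4

Transformed code:
process(num)
num += factor
a = [0 // (factor > cap) for records in b]
if factor <= 0:
    b *= 32 > 31
else:
    print(a)
a = handle(3)
factor = 37
num = cap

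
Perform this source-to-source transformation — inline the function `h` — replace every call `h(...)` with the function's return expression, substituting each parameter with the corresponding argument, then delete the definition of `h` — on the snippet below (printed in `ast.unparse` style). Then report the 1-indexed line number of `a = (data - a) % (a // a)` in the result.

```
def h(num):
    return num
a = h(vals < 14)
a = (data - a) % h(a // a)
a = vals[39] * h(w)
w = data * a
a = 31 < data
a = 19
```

Transformed code:
a = vals < 14
a = (data - a) % (a // a)
a = vals[39] * w
w = data * a
a = 31 < data
a = 19

2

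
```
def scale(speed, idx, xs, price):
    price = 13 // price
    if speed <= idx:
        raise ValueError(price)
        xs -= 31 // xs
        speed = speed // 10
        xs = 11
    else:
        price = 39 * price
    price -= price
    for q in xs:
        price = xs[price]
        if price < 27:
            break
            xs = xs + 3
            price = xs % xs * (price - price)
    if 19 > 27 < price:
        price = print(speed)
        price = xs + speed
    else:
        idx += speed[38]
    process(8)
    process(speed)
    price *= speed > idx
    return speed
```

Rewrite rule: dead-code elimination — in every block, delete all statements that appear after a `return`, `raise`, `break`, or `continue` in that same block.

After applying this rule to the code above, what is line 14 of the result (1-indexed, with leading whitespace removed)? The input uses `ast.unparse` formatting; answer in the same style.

price = xs + speed

Transformed code:
def scale(speed, idx, xs, price):
    price = 13 // price
    if speed <= idx:
        raise ValueError(price)
    else:
        price = 39 * price
    price -= price
    for q in xs:
        price = xs[price]
        if price < 27:
            break
    if 19 > 27 < price:
        price = print(speed)
        price = xs + speed
    else:
        idx += speed[38]
    process(8)
    process(speed)
    price *= speed > idx
    return speed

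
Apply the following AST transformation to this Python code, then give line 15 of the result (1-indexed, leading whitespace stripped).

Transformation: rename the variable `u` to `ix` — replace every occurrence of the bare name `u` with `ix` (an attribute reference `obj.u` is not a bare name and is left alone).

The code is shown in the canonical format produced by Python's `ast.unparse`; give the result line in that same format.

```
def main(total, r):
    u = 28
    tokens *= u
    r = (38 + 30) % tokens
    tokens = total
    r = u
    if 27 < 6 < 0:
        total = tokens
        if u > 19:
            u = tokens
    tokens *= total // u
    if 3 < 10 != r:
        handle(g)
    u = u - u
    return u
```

Transformed code:
def main(total, r):
    ix = 28
    tokens *= ix
    r = (38 + 30) % tokens
    tokens = total
    r = ix
    if 27 < 6 < 0:
        total = tokens
        if ix > 19:
            ix = tokens
    tokens *= total // ix
    if 3 < 10 != r:
        handle(g)
    ix = ix - ix
    return ix

return ix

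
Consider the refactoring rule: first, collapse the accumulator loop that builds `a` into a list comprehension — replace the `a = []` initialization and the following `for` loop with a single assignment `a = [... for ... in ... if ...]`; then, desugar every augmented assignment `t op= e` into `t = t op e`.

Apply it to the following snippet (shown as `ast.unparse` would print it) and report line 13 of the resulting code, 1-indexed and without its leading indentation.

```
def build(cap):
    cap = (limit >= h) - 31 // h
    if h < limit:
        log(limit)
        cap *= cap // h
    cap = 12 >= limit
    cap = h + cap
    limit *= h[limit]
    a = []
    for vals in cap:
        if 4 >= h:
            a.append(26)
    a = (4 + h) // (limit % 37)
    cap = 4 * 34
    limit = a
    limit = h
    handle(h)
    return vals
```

limit = h

Transformed code:
def build(cap):
    cap = (limit >= h) - 31 // h
    if h < limit:
        log(limit)
        cap = cap * (cap // h)
    cap = 12 >= limit
    cap = h + cap
    limit = limit * h[limit]
    a = [26 for vals in cap if 4 >= h]
    a = (4 + h) // (limit % 37)
    cap = 4 * 34
    limit = a
    limit = h
    handle(h)
    return vals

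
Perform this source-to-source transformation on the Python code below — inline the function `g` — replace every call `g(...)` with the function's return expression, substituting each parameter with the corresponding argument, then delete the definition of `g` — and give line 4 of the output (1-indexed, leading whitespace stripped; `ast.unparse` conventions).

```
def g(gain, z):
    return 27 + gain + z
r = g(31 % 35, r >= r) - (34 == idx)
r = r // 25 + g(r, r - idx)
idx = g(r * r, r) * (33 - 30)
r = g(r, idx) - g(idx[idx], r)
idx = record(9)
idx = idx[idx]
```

Transformed code:
r = 27 + 31 % 35 + (r >= r) - (34 == idx)
r = r // 25 + (27 + r + (r - idx))
idx = (27 + r * r + r) * (33 - 30)
r = 27 + r + idx - (27 + idx[idx] + r)
idx = record(9)
idx = idx[idx]

r = 27 + r + idx - (27 + idx[idx] + r)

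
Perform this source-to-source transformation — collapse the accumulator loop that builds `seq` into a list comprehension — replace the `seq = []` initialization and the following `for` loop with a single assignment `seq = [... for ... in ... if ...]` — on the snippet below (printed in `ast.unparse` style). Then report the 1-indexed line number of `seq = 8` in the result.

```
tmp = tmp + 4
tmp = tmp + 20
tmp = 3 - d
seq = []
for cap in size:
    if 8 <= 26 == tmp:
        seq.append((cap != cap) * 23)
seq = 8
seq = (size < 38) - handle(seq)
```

5

Transformed code:
tmp = tmp + 4
tmp = tmp + 20
tmp = 3 - d
seq = [(cap != cap) * 23 for cap in size if 8 <= 26 == tmp]
seq = 8
seq = (size < 38) - handle(seq)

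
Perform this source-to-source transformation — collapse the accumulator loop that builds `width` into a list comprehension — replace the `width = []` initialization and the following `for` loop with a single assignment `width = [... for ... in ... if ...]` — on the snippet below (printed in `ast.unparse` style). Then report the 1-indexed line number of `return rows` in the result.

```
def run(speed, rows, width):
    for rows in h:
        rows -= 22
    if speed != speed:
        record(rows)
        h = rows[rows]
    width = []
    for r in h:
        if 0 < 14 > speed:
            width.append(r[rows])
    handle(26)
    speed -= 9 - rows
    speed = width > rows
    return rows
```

11

Transformed code:
def run(speed, rows, width):
    for rows in h:
        rows -= 22
    if speed != speed:
        record(rows)
        h = rows[rows]
    width = [r[rows] for r in h if 0 < 14 > speed]
    handle(26)
    speed -= 9 - rows
    speed = width > rows
    return rows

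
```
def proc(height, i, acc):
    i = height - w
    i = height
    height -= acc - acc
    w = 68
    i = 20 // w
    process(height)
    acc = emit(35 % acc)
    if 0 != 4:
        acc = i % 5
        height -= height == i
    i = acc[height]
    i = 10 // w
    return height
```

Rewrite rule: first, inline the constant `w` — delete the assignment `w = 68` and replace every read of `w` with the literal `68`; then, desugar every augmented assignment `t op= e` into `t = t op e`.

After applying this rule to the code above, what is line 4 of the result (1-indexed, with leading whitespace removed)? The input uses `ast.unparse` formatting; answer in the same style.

Transformed code:
def proc(height, i, acc):
    i = height - 68
    i = height
    height = height - (acc - acc)
    i = 20 // 68
    process(height)
    acc = emit(35 % acc)
    if 0 != 4:
        acc = i % 5
        height = height - (height == i)
    i = acc[height]
    i = 10 // 68
    return height

height = height - (acc - acc)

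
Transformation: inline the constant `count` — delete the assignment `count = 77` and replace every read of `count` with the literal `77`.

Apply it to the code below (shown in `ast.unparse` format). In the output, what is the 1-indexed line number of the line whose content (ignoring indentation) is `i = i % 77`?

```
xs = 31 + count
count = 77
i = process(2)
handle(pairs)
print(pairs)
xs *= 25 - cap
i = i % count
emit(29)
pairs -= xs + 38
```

Transformed code:
xs = 31 + 77
i = process(2)
handle(pairs)
print(pairs)
xs *= 25 - cap
i = i % 77
emit(29)
pairs -= xs + 38

6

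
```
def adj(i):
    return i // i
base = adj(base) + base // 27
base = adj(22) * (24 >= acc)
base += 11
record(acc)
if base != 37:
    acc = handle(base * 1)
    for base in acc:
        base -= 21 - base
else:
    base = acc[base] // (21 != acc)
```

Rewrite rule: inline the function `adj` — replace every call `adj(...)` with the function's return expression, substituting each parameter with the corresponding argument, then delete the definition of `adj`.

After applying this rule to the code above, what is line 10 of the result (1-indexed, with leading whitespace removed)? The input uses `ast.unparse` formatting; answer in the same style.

Transformed code:
base = base // base + base // 27
base = 22 // 22 * (24 >= acc)
base += 11
record(acc)
if base != 37:
    acc = handle(base * 1)
    for base in acc:
        base -= 21 - base
else:
    base = acc[base] // (21 != acc)

base = acc[base] // (21 != acc)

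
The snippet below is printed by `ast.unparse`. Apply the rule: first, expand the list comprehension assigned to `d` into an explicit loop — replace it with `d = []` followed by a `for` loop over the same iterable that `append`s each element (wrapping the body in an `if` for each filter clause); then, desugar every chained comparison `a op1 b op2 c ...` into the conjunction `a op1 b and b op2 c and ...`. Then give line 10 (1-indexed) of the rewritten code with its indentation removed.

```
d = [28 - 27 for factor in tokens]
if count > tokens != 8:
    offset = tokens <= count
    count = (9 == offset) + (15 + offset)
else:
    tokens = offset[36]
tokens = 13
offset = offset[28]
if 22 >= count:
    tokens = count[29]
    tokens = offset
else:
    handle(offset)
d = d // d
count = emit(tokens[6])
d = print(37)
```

Transformed code:
d = []
for factor in tokens:
    d.append(28 - 27)
if count > tokens and tokens != 8:
    offset = tokens <= count
    count = (9 == offset) + (15 + offset)
else:
    tokens = offset[36]
tokens = 13
offset = offset[28]
if 22 >= count:
    tokens = count[29]
    tokens = offset
else:
    handle(offset)
d = d // d
count = emit(tokens[6])
d = print(37)

offset = offset[28]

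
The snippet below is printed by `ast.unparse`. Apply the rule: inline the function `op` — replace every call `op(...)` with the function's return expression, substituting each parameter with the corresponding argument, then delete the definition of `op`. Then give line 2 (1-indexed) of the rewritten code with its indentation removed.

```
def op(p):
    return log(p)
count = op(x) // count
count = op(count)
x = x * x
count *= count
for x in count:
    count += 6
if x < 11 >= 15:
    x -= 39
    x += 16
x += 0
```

count = log(count)

Transformed code:
count = log(x) // count
count = log(count)
x = x * x
count *= count
for x in count:
    count += 6
if x < 11 >= 15:
    x -= 39
    x += 16
x += 0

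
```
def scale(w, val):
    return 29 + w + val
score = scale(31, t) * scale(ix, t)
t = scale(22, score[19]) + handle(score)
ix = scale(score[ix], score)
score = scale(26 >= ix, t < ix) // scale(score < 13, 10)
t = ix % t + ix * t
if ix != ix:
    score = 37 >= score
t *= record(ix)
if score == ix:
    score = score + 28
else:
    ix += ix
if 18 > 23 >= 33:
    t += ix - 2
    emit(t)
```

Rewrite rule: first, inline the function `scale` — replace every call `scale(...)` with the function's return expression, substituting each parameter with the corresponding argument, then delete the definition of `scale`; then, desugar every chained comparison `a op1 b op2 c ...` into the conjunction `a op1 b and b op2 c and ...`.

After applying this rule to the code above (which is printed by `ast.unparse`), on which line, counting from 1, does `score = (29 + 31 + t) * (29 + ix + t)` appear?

1

Transformed code:
score = (29 + 31 + t) * (29 + ix + t)
t = 29 + 22 + score[19] + handle(score)
ix = 29 + score[ix] + score
score = (29 + (26 >= ix) + (t < ix)) // (29 + (score < 13) + 10)
t = ix % t + ix * t
if ix != ix:
    score = 37 >= score
t *= record(ix)
if score == ix:
    score = score + 28
else:
    ix += ix
if 18 > 23 and 23 >= 33:
    t += ix - 2
    emit(t)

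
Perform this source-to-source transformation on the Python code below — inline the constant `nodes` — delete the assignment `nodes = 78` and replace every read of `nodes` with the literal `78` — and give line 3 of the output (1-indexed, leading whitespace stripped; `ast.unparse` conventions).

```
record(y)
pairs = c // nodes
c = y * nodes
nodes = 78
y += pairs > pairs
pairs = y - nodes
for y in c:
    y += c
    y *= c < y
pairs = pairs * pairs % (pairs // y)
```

Transformed code:
record(y)
pairs = c // 78
c = y * 78
y += pairs > pairs
pairs = y - 78
for y in c:
    y += c
    y *= c < y
pairs = pairs * pairs % (pairs // y)

c = y * 78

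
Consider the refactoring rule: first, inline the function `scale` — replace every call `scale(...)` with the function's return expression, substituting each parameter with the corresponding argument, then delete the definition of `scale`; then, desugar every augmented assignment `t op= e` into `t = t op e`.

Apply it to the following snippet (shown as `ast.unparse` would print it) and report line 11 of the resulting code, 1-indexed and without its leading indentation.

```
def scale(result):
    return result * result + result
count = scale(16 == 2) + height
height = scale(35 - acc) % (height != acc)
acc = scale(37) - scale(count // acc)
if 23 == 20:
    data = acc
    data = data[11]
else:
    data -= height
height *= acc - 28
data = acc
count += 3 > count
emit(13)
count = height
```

count = count + (3 > count)

Transformed code:
count = (16 == 2) * (16 == 2) + (16 == 2) + height
height = ((35 - acc) * (35 - acc) + (35 - acc)) % (height != acc)
acc = 37 * 37 + 37 - (count // acc * (count // acc) + count // acc)
if 23 == 20:
    data = acc
    data = data[11]
else:
    data = data - height
height = height * (acc - 28)
data = acc
count = count + (3 > count)
emit(13)
count = height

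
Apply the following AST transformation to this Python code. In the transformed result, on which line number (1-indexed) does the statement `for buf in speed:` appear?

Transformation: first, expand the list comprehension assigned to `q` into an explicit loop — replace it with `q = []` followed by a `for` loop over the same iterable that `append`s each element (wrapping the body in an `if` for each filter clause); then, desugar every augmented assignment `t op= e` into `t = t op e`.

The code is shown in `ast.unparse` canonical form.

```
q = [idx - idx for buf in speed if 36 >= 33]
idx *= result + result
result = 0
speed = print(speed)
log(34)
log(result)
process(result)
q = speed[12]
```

Transformed code:
q = []
for buf in speed:
    if 36 >= 33:
        q.append(idx - idx)
idx = idx * (result + result)
result = 0
speed = print(speed)
log(34)
log(result)
process(result)
q = speed[12]

2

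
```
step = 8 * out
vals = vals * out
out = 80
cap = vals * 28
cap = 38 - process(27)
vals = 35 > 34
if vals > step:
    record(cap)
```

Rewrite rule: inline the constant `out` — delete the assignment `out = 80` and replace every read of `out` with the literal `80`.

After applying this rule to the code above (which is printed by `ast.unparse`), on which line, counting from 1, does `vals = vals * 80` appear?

2

Transformed code:
step = 8 * 80
vals = vals * 80
cap = vals * 28
cap = 38 - process(27)
vals = 35 > 34
if vals > step:
    record(cap)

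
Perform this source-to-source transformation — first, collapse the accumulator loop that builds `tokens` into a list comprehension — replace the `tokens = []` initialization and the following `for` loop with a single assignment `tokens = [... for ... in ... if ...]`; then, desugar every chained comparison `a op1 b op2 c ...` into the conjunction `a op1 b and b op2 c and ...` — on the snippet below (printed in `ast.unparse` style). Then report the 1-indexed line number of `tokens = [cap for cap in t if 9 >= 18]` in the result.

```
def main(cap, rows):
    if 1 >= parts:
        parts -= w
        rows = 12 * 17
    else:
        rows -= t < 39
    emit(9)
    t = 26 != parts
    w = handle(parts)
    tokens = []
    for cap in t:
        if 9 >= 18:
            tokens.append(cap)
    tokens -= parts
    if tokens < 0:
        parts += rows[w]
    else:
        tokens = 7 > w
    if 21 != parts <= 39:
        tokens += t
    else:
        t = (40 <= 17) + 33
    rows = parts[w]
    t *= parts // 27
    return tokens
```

Transformed code:
def main(cap, rows):
    if 1 >= parts:
        parts -= w
        rows = 12 * 17
    else:
        rows -= t < 39
    emit(9)
    t = 26 != parts
    w = handle(parts)
    tokens = [cap for cap in t if 9 >= 18]
    tokens -= parts
    if tokens < 0:
        parts += rows[w]
    else:
        tokens = 7 > w
    if 21 != parts and parts <= 39:
        tokens += t
    else:
        t = (40 <= 17) + 33
    rows = parts[w]
    t *= parts // 27
    return tokens

10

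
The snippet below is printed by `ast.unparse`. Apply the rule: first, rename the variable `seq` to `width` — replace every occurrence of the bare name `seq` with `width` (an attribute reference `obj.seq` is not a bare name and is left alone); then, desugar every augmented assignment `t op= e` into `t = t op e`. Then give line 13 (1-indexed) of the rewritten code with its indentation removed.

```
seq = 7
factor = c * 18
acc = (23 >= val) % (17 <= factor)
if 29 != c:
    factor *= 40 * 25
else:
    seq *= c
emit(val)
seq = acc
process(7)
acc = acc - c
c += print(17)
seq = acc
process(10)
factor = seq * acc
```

Transformed code:
width = 7
factor = c * 18
acc = (23 >= val) % (17 <= factor)
if 29 != c:
    factor = factor * (40 * 25)
else:
    width = width * c
emit(val)
width = acc
process(7)
acc = acc - c
c = c + print(17)
width = acc
process(10)
factor = width * acc

width = acc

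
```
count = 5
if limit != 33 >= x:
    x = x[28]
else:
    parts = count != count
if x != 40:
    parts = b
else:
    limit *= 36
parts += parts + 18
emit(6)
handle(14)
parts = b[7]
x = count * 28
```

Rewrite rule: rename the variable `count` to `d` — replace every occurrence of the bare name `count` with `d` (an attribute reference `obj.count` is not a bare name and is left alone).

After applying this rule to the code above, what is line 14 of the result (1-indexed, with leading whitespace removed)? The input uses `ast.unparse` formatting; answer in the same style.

Transformed code:
d = 5
if limit != 33 >= x:
    x = x[28]
else:
    parts = d != d
if x != 40:
    parts = b
else:
    limit *= 36
parts += parts + 18
emit(6)
handle(14)
parts = b[7]
x = d * 28

x = d * 28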